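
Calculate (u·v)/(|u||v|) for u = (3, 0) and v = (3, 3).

With u = (3, 0), v = (3, 3):
u·v = 3·3 + 0·3 = 9 + 0 = 9.
|u| = √(3² + 0²) = √9, |v| = √(3² + 3²) = √18, so |u||v| = √(9·18) = √162.
cos θ = (u·v)/(|u||v|) = 9/√162 ≈ 0.7071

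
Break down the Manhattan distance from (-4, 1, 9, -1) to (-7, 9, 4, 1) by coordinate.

Σ|x_i - y_i| = |-4 - (-7)| + |1 - 9| + |9 - 4| + |-1 - 1| = 3 + 8 + 5 + 2 = 18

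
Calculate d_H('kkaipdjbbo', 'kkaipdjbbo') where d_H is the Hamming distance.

Differing positions: none. Hamming distance = 0.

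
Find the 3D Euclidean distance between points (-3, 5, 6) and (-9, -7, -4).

√(Σ(x_i - y_i)²) = √((-3 - (-9))² + (5 - (-7))² + (6 - (-4))²)
= √(6² + 12² + 10²) = √(36 + 144 + 100) = √280 ≈ 16.7332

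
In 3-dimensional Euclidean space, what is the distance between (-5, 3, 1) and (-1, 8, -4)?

√(Σ(x_i - y_i)²) = √((-5 - (-1))² + (3 - 8)² + (1 - (-4))²)
= √((-4)² + (-5)² + 5²) = √(16 + 25 + 25) = √66 ≈ 8.124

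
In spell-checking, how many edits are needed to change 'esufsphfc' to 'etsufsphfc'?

Let D[i][j] be the edit distance between the first i characters of 'esufsphfc' and the first j characters of 'etsufsphfc', with D[i][0] = i, D[0][j] = j, and D[i][j] = D[i-1][j-1] if the characters match, else 1 + min(D[i-1][j], D[i][j-1], D[i-1][j-1]). Filling the table (rows: prefixes of 'esufsphfc', columns: prefixes of 'etsufsphfc'):
     ε  e  t  s  u  f  s  p  h  f  c
  ε  0  1  2  3  4  5  6  7  8  9 10
  e  1  0  1  2  3  4  5  6  7  8  9
  s  2  1  1  1  2  3  4  5  6  7  8
  u  3  2  2  2  1  2  3  4  5  6  7
  f  4  3  3  3  2  1  2  3  4  5  6
  s  5  4  4  3  3  2  1  2  3  4  5
  p  6  5  5  4  4  3  2  1  2  3  4
  h  7  6  6  5  5  4  3  2  1  2  3
  f  8  7  7  6  6  5  4  3  2  1  2
  c  9  8  8  7  7  6  5  4  3  2  1
The bottom-right entry gives D[9][10] = 1, so no sequence of fewer than 1 edit works. Backtracking through the table gives one optimal edit sequence (1 edit):
  esufsphfc → etsufsphfc (ins t @2)
Edit distance = 1.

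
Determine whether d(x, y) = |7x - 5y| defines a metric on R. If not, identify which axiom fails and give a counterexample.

No. d fails symmetry: d(3, 7) = |7·3 - 5·7| = |-14| = 14, but d(7, 3) = |7·7 - 5·3| = |34| = 34. Since 14 ≠ 34, d(x,y) ≠ d(y,x) in general.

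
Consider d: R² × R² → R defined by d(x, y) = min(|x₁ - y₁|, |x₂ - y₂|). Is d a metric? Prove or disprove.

No. d fails identity of indiscernibles: take x = (2, 0) and y = (2, 7). Then d(x,y) = min(|2 - 2|, |0 - 7|) = min(0, 7) = 0, yet x ≠ y.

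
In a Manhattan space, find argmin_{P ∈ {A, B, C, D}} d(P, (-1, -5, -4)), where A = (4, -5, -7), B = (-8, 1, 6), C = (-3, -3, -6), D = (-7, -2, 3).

Distances: d(A) = 8, d(B) = 23, d(C) = 6, d(D) = 16. Nearest: C = (-3, -3, -6) with distance 6.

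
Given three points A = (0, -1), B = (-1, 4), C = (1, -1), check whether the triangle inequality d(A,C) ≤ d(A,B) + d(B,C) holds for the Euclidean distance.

d(A,B) = √(1² + 5²) = √26 ≈ 5.099, d(B,C) = √(2² + 5²) = √29 ≈ 5.3852, d(A,C) = √(1² + 0²) = √1 = 1.
d(A,C) = 1 ≤ 5.099 + 5.3852 = 10.4842. Triangle inequality is satisfied.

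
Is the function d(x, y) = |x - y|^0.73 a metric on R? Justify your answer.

Yes. With 0 < p = 0.73 ≤ 1, d(x,y) = |x-y|^0.73 is a metric on R. Non-negativity and symmetry are immediate; |x-y|^0.73 = 0 ⟺ |x-y| = 0 ⟺ x = y. For the triangle inequality, the function t ↦ t^0.73 is subadditive on [0,∞) when p ≤ 1, so |x-z|^0.73 ≤ (|x-y| + |y-z|)^0.73 ≤ |x-y|^0.73 + |y-z|^0.73.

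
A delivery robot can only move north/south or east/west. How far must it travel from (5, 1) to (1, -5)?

Σ|x_i - y_i| = |5 - 1| + |1 - (-5)| = 4 + 6 = 10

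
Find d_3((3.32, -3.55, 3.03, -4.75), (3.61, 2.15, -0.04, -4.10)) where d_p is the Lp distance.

(Σ|x_i - y_i|^3)^(1/3) = (|3.32 - 3.61|^3 + |-3.55 - 2.15|^3 + |3.03 - (-0.04)|^3 + |-4.75 - (-4.1)|^3)^(1/3)
= (0.29^3 + 5.7^3 + 3.07^3 + 0.65^3)^(1/3) ≈ (0.0244 + 185.193 + 28.9344 + 0.2746)^(1/3) = (214.4264)^(1/3) ≈ 5.9854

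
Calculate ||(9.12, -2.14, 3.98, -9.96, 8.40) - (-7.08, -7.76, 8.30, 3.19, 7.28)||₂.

√(Σ(x_i - y_i)²) = √((9.12 - (-7.08))² + (-2.14 - (-7.76))² + (3.98 - 8.3)² + (-9.96 - 3.19)² + (8.4 - 7.28)²)
= √(16.2² + 5.62² + (-4.32)² + (-13.15)² + 1.12²) = √(262.44 + 31.5844 + 18.6624 + 172.9225 + 1.2544) = √486.8637 ≈ 22.065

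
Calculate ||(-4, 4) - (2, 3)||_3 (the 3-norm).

(Σ|x_i - y_i|^3)^(1/3) = (|-4 - 2|^3 + |4 - 3|^3)^(1/3)
= (6^3 + 1^3)^(1/3) = (216 + 1)^(1/3) = (217)^(1/3) ≈ 6.0092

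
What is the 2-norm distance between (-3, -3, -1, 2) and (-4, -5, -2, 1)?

(Σ|x_i - y_i|^2)^(1/2) = (|-3 - (-4)|^2 + |-3 - (-5)|^2 + |-1 - (-2)|^2 + |2 - 1|^2)^(1/2)
= (1^2 + 2^2 + 1^2 + 1^2)^(1/2) = (1 + 4 + 1 + 1)^(1/2) = (7)^(1/2) ≈ 2.6458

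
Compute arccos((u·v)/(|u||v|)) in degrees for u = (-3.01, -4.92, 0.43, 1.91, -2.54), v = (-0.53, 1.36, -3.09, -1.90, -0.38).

With u = (-3.01, -4.92, 0.43, 1.91, -2.54), v = (-0.53, 1.36, -3.09, -1.90, -0.38):
u·v = (-3.01)·(-0.53) + (-4.92)·1.36 + 0.43·(-3.09) + 1.91·(-1.9) + (-2.54)·(-0.38) = 1.5953 + (-6.6912) + (-1.3287) + (-3.629) + 0.9652 = -9.0884.
|u| = √((-3.01)² + (-4.92)² + 0.43² + 1.91² + (-2.54)²) = √(9.0601 + 24.2064 + 0.1849 + 3.6481 + 6.4516) = √43.5511, |v| = √((-0.53)² + 1.36² + (-3.09)² + (-1.9)² + (-0.38)²) = √(0.2809 + 1.8496 + 9.5481 + 3.61 + 0.1444) = √15.433.
cos θ = (u·v)/(|u||v|) = -9.0884/(√43.5511·√15.433) ≈ -0.35056
θ = arccos(-0.35056) ≈ 110.52°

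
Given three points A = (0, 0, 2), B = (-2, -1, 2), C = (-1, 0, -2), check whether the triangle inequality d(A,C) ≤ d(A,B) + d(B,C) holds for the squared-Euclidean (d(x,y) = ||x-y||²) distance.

d(A,B) = 2² + 1² + 0² = 5, d(B,C) = 1² + 1² + 4² = 18, d(A,C) = 1² + 0² + 4² = 17.
d(A,C) = 17 ≤ 5 + 18 = 23. Triangle inequality is satisfied.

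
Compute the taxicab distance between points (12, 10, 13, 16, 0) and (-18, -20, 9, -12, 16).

Σ|x_i - y_i| = |12 - (-18)| + |10 - (-20)| + |13 - 9| + |16 - (-12)| + |0 - 16| = 30 + 30 + 4 + 28 + 16 = 108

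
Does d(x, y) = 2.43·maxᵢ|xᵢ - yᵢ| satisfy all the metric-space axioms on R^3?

Yes. The L∞ (Chebyshev) norm induces a metric on R^3, and multiplying a metric by a positive constant 2.43 > 0 preserves all four axioms: non-negativity (2.43·||x-y|| ≥ 0), identity (2.43·||x-y|| = 0 ⟺ ||x-y|| = 0 ⟺ x = y), symmetry (||x-y|| = ||y-x||), and the triangle inequality (2.43·||x-z|| ≤ 2.43·||x-y|| + 2.43·||y-z||). So d is a metric.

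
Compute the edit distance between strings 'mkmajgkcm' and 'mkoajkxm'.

Let D[i][j] be the edit distance between the first i characters of 'mkmajgkcm' and the first j characters of 'mkoajkxm', with D[i][0] = i, D[0][j] = j, and D[i][j] = D[i-1][j-1] if the characters match, else 1 + min(D[i-1][j], D[i][j-1], D[i-1][j-1]). Filling the table (rows: prefixes of 'mkmajgkcm', columns: prefixes of 'mkoajkxm'):
     ε  m  k  o  a  j  k  x  m
  ε  0  1  2  3  4  5  6  7  8
  m  1  0  1  2  3  4  5  6  7
  k  2  1  0  1  2  3  4  5  6
  m  3  2  1  1  2  3  4  5  5
  a  4  3  2  2  1  2  3  4  5
  j  5  4  3  3  2  1  2  3  4
  g  6  5  4  4  3  2  2  3  4
  k  7  6  5  5  4  3  2  3  4
  c  8  7  6  6  5  4  3  3  4
  m  9  8  7  7  6  5  4  4  3
The bottom-right entry gives D[9][8] = 3, so no sequence of fewer than 3 edits works. Backtracking through the table gives one optimal edit sequence (3 edits):
  mkmajgkcm → mkoajgkcm (sub m→o @3)
  mkoajgkcm → mkoajkcm (del g @6)
  mkoajkcm → mkoajkxm (sub c→x @7)
Edit distance = 3.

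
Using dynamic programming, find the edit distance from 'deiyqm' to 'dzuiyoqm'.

Let D[i][j] be the edit distance between the first i characters of 'deiyqm' and the first j characters of 'dzuiyoqm', with D[i][0] = i, D[0][j] = j, and D[i][j] = D[i-1][j-1] if the characters match, else 1 + min(D[i-1][j], D[i][j-1], D[i-1][j-1]). Filling the table (rows: prefixes of 'deiyqm', columns: prefixes of 'dzuiyoqm'):
     ε  d  z  u  i  y  o  q  m
  ε  0  1  2  3  4  5  6  7  8
  d  1  0  1  2  3  4  5  6  7
  e  2  1  1  2  3  4  5  6  7
  i  3  2  2  2  2  3  4  5  6
  y  4  3  3  3  3  2  3  4  5
  q  5  4  4  4  4  3  3  3  4
  m  6  5  5  5  5  4  4  4  3
The bottom-right entry gives D[6][8] = 3, so no sequence of fewer than 3 edits works. Backtracking through the table gives one optimal edit sequence (3 edits):
  deiyqm → dzeiyqm (ins z @2)
  dzeiyqm → dzuiyqm (sub e→u @3)
  dzuiyqm → dzuiyoqm (ins o @6)
Edit distance = 3.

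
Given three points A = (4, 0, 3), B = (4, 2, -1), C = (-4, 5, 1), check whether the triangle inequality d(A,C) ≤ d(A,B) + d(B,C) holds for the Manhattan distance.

d(A,B) = 0 + 2 + 4 = 6, d(B,C) = 8 + 3 + 2 = 13, d(A,C) = 8 + 5 + 2 = 15.
d(A,C) = 15 ≤ 6 + 13 = 19. Triangle inequality is satisfied.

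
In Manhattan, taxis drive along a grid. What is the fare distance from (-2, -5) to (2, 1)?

Σ|x_i - y_i| = |-2 - 2| + |-5 - 1| = 4 + 6 = 10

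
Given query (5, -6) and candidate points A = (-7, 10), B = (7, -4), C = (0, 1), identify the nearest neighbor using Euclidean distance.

Distances: d(A) = 20, d(B) ≈ 2.8284, d(C) ≈ 8.6023. Nearest: B = (7, -4) with distance 2.8284.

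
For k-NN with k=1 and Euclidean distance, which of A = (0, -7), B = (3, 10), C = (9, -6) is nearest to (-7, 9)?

Distances: d(A) ≈ 17.4642, d(B) ≈ 10.0499, d(C) ≈ 21.9317. Nearest: B = (3, 10) with distance 10.0499.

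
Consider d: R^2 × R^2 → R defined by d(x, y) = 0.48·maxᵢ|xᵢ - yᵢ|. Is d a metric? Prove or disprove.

Yes. The L∞ (Chebyshev) norm induces a metric on R^2, and multiplying a metric by a positive constant 0.48 > 0 preserves all four axioms: non-negativity (0.48·||x-y|| ≥ 0), identity (0.48·||x-y|| = 0 ⟺ ||x-y|| = 0 ⟺ x = y), symmetry (||x-y|| = ||y-x||), and the triangle inequality (0.48·||x-z|| ≤ 0.48·||x-y|| + 0.48·||y-z||). So d is a metric.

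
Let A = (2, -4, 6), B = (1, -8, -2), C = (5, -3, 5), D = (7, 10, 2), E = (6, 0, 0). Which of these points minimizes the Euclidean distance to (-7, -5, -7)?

Distances: d(A) ≈ 15.843, d(B) ≈ 9.8995, d(C) ≈ 17.088, d(D) ≈ 22.4054, d(E) ≈ 15.5885. Nearest: B = (1, -8, -2) with distance 9.8995.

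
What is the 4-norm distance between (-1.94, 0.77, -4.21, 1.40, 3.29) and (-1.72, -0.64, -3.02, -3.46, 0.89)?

(Σ|x_i - y_i|^4)^(1/4) = (|-1.94 - (-1.72)|^4 + |0.77 - (-0.64)|^4 + |-4.21 - (-3.02)|^4 + |1.4 - (-3.46)|^4 + |3.29 - 0.89|^4)^(1/4)
= (0.22^4 + 1.41^4 + 1.19^4 + 4.86^4 + 2.4^4)^(1/4) ≈ (0.0023 + 3.9525 + 2.0053 + 557.8855 + 33.1776)^(1/4) = (597.0232)^(1/4) ≈ 4.9431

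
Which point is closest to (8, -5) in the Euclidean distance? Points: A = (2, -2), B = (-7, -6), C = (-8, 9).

Distances: d(A) ≈ 6.7082, d(B) ≈ 15.0333, d(C) ≈ 21.2603. Nearest: A = (2, -2) with distance 6.7082.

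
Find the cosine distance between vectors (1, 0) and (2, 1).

With u = (1, 0), v = (2, 1):
u·v = 1·2 + 0·1 = 2 + 0 = 2.
|u| = √(1² + 0²) = √1, |v| = √(2² + 1²) = √5, so |u||v| = √(1·5) = √5.
cos θ = (u·v)/(|u||v|) = 2/√5 ≈ 0.8944
Cosine distance = 1 - cos θ ≈ 1 - 0.8944 = 0.1056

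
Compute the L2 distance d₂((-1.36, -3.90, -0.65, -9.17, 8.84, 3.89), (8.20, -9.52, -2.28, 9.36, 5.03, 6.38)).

√(Σ(x_i - y_i)²) = √((-1.36 - 8.2)² + (-3.9 - (-9.52))² + (-0.65 - (-2.28))² + (-9.17 - 9.36)² + (8.84 - 5.03)² + (3.89 - 6.38)²)
= √((-9.56)² + 5.62² + 1.63² + (-18.53)² + 3.81² + (-2.49)²) = √(91.3936 + 31.5844 + 2.6569 + 343.3609 + 14.5161 + 6.2001) = √489.712 ≈ 22.1294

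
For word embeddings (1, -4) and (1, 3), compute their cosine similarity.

With u = (1, -4), v = (1, 3):
u·v = 1·1 + (-4)·3 = 1 + (-12) = -11.
|u| = √(1² + (-4)²) = √17, |v| = √(1² + 3²) = √10, so |u||v| = √(17·10) = √170.
cos θ = (u·v)/(|u||v|) = -11/√170 ≈ -0.8437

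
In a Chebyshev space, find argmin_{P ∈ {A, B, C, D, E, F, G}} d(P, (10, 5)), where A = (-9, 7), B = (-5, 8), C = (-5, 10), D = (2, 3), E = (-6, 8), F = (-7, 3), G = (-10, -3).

Distances: d(A) = 19, d(B) = 15, d(C) = 15, d(D) = 8, d(E) = 16, d(F) = 17, d(G) = 20. Nearest: D = (2, 3) with distance 8.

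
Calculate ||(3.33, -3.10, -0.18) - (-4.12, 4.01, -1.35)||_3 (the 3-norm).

(Σ|x_i - y_i|^3)^(1/3) = (|3.33 - (-4.12)|^3 + |-3.1 - 4.01|^3 + |-0.18 - (-1.35)|^3)^(1/3)
= (7.45^3 + 7.11^3 + 1.17^3)^(1/3) ≈ (413.4936 + 359.4254 + 1.6016)^(1/3) = (774.5206)^(1/3) ≈ 9.1836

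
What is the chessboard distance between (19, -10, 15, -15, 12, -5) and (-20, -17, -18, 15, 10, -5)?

max(|x_i - y_i|) = max(|19 - (-20)|, |-10 - (-17)|, |15 - (-18)|, |-15 - 15|, |12 - 10|, |-5 - (-5)|) = max(39, 7, 33, 30, 2, 0) = 39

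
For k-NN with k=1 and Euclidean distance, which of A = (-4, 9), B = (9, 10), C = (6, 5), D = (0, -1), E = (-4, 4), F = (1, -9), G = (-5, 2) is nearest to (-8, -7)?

Distances: d(A) ≈ 16.4924, d(B) ≈ 24.0416, d(C) ≈ 18.4391, d(D) = 10, d(E) ≈ 11.7047, d(F) ≈ 9.2195, d(G) ≈ 9.4868. Nearest: F = (1, -9) with distance 9.2195.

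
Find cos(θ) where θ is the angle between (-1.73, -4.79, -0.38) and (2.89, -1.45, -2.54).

With u = (-1.73, -4.79, -0.38), v = (2.89, -1.45, -2.54):
u·v = (-1.73)·2.89 + (-4.79)·(-1.45) + (-0.38)·(-2.54) = (-4.9997) + 6.9455 + 0.9652 = 2.911.
|u| = √((-1.73)² + (-4.79)² + (-0.38)²) = √(2.9929 + 22.9441 + 0.1444) = √26.0814, |v| = √(2.89² + (-1.45)² + (-2.54)²) = √(8.3521 + 2.1025 + 6.4516) = √16.9062.
cos θ = (u·v)/(|u||v|) = 2.911/(√26.0814·√16.9062) ≈ 0.1386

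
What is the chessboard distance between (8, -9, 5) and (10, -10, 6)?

max(|x_i - y_i|) = max(|8 - 10|, |-9 - (-10)|, |5 - 6|) = max(2, 1, 1) = 2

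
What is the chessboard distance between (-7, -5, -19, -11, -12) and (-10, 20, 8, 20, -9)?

max(|x_i - y_i|) = max(|-7 - (-10)|, |-5 - 20|, |-19 - 8|, |-11 - 20|, |-12 - (-9)|) = max(3, 25, 27, 31, 3) = 31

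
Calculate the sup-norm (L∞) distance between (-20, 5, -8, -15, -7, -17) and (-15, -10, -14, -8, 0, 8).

max(|x_i - y_i|) = max(|-20 - (-15)|, |5 - (-10)|, |-8 - (-14)|, |-15 - (-8)|, |-7 - 0|, |-17 - 8|) = max(5, 15, 6, 7, 7, 25) = 25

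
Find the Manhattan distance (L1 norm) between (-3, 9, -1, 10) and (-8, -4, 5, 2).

Σ|x_i - y_i| = |-3 - (-8)| + |9 - (-4)| + |-1 - 5| + |10 - 2| = 5 + 13 + 6 + 8 = 32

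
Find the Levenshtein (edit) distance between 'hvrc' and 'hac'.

Let D[i][j] be the edit distance between the first i characters of 'hvrc' and the first j characters of 'hac', with D[i][0] = i, D[0][j] = j, and D[i][j] = D[i-1][j-1] if the characters match, else 1 + min(D[i-1][j], D[i][j-1], D[i-1][j-1]). Filling the table (rows: prefixes of 'hvrc', columns: prefixes of 'hac'):
     ε  h  a  c
  ε  0  1  2  3
  h  1  0  1  2
  v  2  1  1  2
  r  3  2  2  2
  c  4  3  3  2
The bottom-right entry gives D[4][3] = 2, so no sequence of fewer than 2 edits works. Backtracking through the table gives one optimal edit sequence (2 edits):
  hvrc → hrc (del v @2)
  hrc → hac (sub r→a @2)
Edit distance = 2.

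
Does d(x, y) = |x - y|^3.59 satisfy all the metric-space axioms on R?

No. d(x,y) = |x-y|^3.59 fails the triangle inequality since p = 3.59 > 1. Counterexample: x = 2, y = 9, z = 12. d(x,z) = |2 - 12|^3.59 = 10^3.59 ≈ 3890.4514, but d(x,y) + d(y,z) = 7^3.59 + 3^3.59 ≈ 1081.1899 + 51.6256 = 1132.8155. Since 3890.4514 > 1132.8155, the triangle inequality is violated.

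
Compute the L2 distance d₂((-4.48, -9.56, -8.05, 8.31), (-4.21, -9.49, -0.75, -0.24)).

√(Σ(x_i - y_i)²) = √((-4.48 - (-4.21))² + (-9.56 - (-9.49))² + (-8.05 - (-0.75))² + (8.31 - (-0.24))²)
= √((-0.27)² + (-0.07)² + (-7.3)² + 8.55²) = √(0.0729 + 0.0049 + 53.29 + 73.1025) = √126.4703 ≈ 11.2459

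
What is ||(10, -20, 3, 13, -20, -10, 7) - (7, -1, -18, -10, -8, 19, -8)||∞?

max(|x_i - y_i|) = max(|10 - 7|, |-20 - (-1)|, |3 - (-18)|, |13 - (-10)|, |-20 - (-8)|, |-10 - 19|, |7 - (-8)|) = max(3, 19, 21, 23, 12, 29, 15) = 29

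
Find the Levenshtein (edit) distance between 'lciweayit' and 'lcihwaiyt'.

Let D[i][j] be the edit distance between the first i characters of 'lciweayit' and the first j characters of 'lcihwaiyt', with D[i][0] = i, D[0][j] = j, and D[i][j] = D[i-1][j-1] if the characters match, else 1 + min(D[i-1][j], D[i][j-1], D[i-1][j-1]). Filling the table (rows: prefixes of 'lciweayit', columns: prefixes of 'lcihwaiyt'):
     ε  l  c  i  h  w  a  i  y  t
  ε  0  1  2  3  4  5  6  7  8  9
  l  1  0  1  2  3  4  5  6  7  8
  c  2  1  0  1  2  3  4  5  6  7
  i  3  2  1  0  1  2  3  4  5  6
  w  4  3  2  1  1  1  2  3  4  5
  e  5  4  3  2  2  2  2  3  4  5
  a  6  5  4  3  3  3  2  3  4  5
  y  7  6  5  4  4  4  3  3  3  4
  i  8  7  6  5  5  5  4  3  4  4
  t  9  8  7  6  6  6  5  4  4  4
The bottom-right entry gives D[9][9] = 4, so no sequence of fewer than 4 edits works. Backtracking through the table gives one optimal edit sequence (4 edits):
  lciweayit → lciheayit (sub w→h @4)
  lciheayit → lcihwayit (sub e→w @5)
  lcihwayit → lcihwaiit (sub y→i @7)
  lcihwaiit → lcihwaiyt (sub i→y @8)
Edit distance = 4.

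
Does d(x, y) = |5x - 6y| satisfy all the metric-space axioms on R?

No. d fails symmetry: d(6, 2) = |5·6 - 6·2| = |18| = 18, but d(2, 6) = |5·2 - 6·6| = |-26| = 26. Since 18 ≠ 26, d(x,y) ≠ d(y,x) in general.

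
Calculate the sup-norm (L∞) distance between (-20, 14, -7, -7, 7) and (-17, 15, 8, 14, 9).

max(|x_i - y_i|) = max(|-20 - (-17)|, |14 - 15|, |-7 - 8|, |-7 - 14|, |7 - 9|) = max(3, 1, 15, 21, 2) = 21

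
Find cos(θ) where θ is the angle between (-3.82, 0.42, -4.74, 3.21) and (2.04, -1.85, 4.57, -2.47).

With u = (-3.82, 0.42, -4.74, 3.21), v = (2.04, -1.85, 4.57, -2.47):
u·v = (-3.82)·2.04 + 0.42·(-1.85) + (-4.74)·4.57 + 3.21·(-2.47) = (-7.7928) + (-0.777) + (-21.6618) + (-7.9287) = -38.1603.
|u| = √((-3.82)² + 0.42² + (-4.74)² + 3.21²) = √(14.5924 + 0.1764 + 22.4676 + 10.3041) = √47.5405, |v| = √(2.04² + (-1.85)² + 4.57² + (-2.47)²) = √(4.1616 + 3.4225 + 20.8849 + 6.1009) = √34.5699.
cos θ = (u·v)/(|u||v|) = -38.1603/(√47.5405·√34.5699) ≈ -0.9413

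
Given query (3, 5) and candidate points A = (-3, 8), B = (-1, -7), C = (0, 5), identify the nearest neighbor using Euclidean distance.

Distances: d(A) ≈ 6.7082, d(B) ≈ 12.6491, d(C) = 3. Nearest: C = (0, 5) with distance 3.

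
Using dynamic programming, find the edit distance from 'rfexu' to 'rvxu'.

Let D[i][j] be the edit distance between the first i characters of 'rfexu' and the first j characters of 'rvxu', with D[i][0] = i, D[0][j] = j, and D[i][j] = D[i-1][j-1] if the characters match, else 1 + min(D[i-1][j], D[i][j-1], D[i-1][j-1]). Filling the table (rows: prefixes of 'rfexu', columns: prefixes of 'rvxu'):
     ε  r  v  x  u
  ε  0  1  2  3  4
  r  1  0  1  2  3
  f  2  1  1  2  3
  e  3  2  2  2  3
  x  4  3  3  2  3
  u  5  4  4  3  2
The bottom-right entry gives D[5][4] = 2, so no sequence of fewer than 2 edits works. Backtracking through the table gives one optimal edit sequence (2 edits):
  rfexu → rexu (del f @2)
  rexu → rvxu (sub e→v @2)
Edit distance = 2.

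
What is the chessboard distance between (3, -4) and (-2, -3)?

max(|x_i - y_i|) = max(|3 - (-2)|, |-4 - (-3)|) = max(5, 1) = 5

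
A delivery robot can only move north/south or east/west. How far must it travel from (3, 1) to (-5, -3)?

Σ|x_i - y_i| = |3 - (-5)| + |1 - (-3)| = 8 + 4 = 12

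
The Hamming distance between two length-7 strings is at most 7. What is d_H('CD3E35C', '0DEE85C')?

Differing positions: 1, 3, 5. Hamming distance = 3. The maximum possible Hamming distance for length-7 strings is 7, so d_H/7 = 3/7 ≈ 0.4286.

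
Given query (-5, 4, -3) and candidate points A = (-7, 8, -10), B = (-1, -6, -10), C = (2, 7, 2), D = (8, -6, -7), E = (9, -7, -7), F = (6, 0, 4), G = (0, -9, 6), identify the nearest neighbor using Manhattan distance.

Distances: d(A) = 13, d(B) = 21, d(C) = 15, d(D) = 27, d(E) = 29, d(F) = 22, d(G) = 27. Nearest: A = (-7, 8, -10) with distance 13.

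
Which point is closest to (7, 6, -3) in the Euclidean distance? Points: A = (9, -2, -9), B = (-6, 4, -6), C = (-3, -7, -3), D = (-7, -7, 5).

Distances: d(A) ≈ 10.198, d(B) ≈ 13.4907, d(C) ≈ 16.4012, d(D) ≈ 20.7123. Nearest: A = (9, -2, -9) with distance 10.198.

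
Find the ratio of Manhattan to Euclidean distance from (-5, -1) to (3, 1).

L1 = |-5 - 3| + |-1 - 1| = 8 + 2 = 10
L2 = √(8² + 2²) = √68 ≈ 8.2462
L1 ≥ L2 always (equality iff movement is along one axis); L1 > L2 here.
Ratio L1/L2 = 10/√68 ≈ 1.2127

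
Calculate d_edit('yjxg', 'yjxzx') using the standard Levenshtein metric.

Let D[i][j] be the edit distance between the first i characters of 'yjxg' and the first j characters of 'yjxzx', with D[i][0] = i, D[0][j] = j, and D[i][j] = D[i-1][j-1] if the characters match, else 1 + min(D[i-1][j], D[i][j-1], D[i-1][j-1]). Filling the table (rows: prefixes of 'yjxg', columns: prefixes of 'yjxzx'):
     ε  y  j  x  z  x
  ε  0  1  2  3  4  5
  y  1  0  1  2  3  4
  j  2  1  0  1  2  3
  x  3  2  1  0  1  2
  g  4  3  2  1  1  2
The bottom-right entry gives D[4][5] = 2, so no sequence of fewer than 2 edits works. Backtracking through the table gives one optimal edit sequence (2 edits):
  yjxg → yjxzg (ins z @4)
  yjxzg → yjxzx (sub g→x @5)
Edit distance = 2.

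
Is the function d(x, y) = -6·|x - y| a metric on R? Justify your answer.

No. With c = -6 < 0, d fails non-negativity: d(2, 4) = -6·|2 - 4| = -6·2 = -12 < 0.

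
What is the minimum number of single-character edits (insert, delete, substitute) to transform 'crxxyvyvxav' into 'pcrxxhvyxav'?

Let D[i][j] be the edit distance between the first i characters of 'crxxyvyvxav' and the first j characters of 'pcrxxhvyxav', with D[i][0] = i, D[0][j] = j, and D[i][j] = D[i-1][j-1] if the characters match, else 1 + min(D[i-1][j], D[i][j-1], D[i-1][j-1]). Filling the table (rows: prefixes of 'crxxyvyvxav', columns: prefixes of 'pcrxxhvyxav'):
     ε  p  c  r  x  x  h  v  y  x  a  v
  ε  0  1  2  3  4  5  6  7  8  9 10 11
  c  1  1  1  2  3  4  5  6  7  8  9 10
  r  2  2  2  1  2  3  4  5  6  7  8  9
  x  3  3  3  2  1  2  3  4  5  6  7  8
  x  4  4  4  3  2  1  2  3  4  5  6  7
  y  5  5  5  4  3  2  2  3  3  4  5  6
  v  6  6  6  5  4  3  3  2  3  4  5  5
  y  7  7  7  6  5  4  4  3  2  3  4  5
  v  8  8  8  7  6  5  5  4  3  3  4  4
  x  9  9  9  8  7  6  6  5  4  3  4  5
  a 10 10 10  9  8  7  7  6  5  4  3  4
  v 11 11 11 10  9  8  8  7  6  5  4  3
The bottom-right entry gives D[11][11] = 3, so no sequence of fewer than 3 edits works. Backtracking through the table gives one optimal edit sequence (3 edits):
  crxxyvyvxav → pcrxxyvyvxav (ins p @1)
  pcrxxyvyvxav → pcrxxhvyvxav (sub y→h @6)
  pcrxxhvyvxav → pcrxxhvyxav (del v @9)
Edit distance = 3.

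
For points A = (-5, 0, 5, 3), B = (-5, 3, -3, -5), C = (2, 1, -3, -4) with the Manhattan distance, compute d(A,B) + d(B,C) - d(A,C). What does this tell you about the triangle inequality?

d(A,B) = 0 + 3 + 8 + 8 = 19, d(B,C) = 7 + 2 + 0 + 1 = 10, d(A,C) = 7 + 1 + 8 + 7 = 23.
d(A,B) + d(B,C) - d(A,C) = 19 + 10 - 23 = 29 - 23 = 6. This is ≥ 0, so the triangle inequality holds for these points.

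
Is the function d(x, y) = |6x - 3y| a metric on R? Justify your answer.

No. d fails symmetry: d(9, 6) = |6·9 - 3·6| = |36| = 36, but d(6, 9) = |6·6 - 3·9| = |9| = 9. Since 36 ≠ 9, d(x,y) ≠ d(y,x) in general.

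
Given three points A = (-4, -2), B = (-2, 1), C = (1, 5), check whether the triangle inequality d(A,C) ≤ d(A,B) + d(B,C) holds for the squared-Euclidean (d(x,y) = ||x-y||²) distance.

d(A,B) = 2² + 3² = 13, d(B,C) = 3² + 4² = 25, d(A,C) = 5² + 7² = 74.
d(A,C) = 74 > 13 + 25 = 38. Triangle inequality is VIOLATED. (Squared-Euclidean is not a metric — this is a counterexample.)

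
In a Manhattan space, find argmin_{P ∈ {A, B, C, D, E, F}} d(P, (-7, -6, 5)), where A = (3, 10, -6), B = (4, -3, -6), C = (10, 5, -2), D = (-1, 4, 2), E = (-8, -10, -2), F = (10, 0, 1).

Distances: d(A) = 37, d(B) = 25, d(C) = 35, d(D) = 19, d(E) = 12, d(F) = 27. Nearest: E = (-8, -10, -2) with distance 12.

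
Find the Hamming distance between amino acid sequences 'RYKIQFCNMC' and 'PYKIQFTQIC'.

Differing positions: 1, 7, 8, 9. Hamming distance = 4.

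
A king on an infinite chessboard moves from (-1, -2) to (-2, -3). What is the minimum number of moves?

max(|x_i - y_i|) = max(|-1 - (-2)|, |-2 - (-3)|) = max(1, 1) = 1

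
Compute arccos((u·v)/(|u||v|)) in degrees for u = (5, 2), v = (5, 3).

With u = (5, 2), v = (5, 3):
u·v = 5·5 + 2·3 = 25 + 6 = 31.
|u| = √(5² + 2²) = √29, |v| = √(5² + 3²) = √34, so |u||v| = √(29·34) = √986.
cos θ = (u·v)/(|u||v|) = 31/√986 ≈ 0.987241
θ = arccos(0.987241) ≈ 9.16°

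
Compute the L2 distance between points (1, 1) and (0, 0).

(Σ|x_i - y_i|^2)^(1/2) = (|1 - 0|^2 + |1 - 0|^2)^(1/2)
= (1^2 + 1^2)^(1/2) = (1 + 1)^(1/2) = (2)^(1/2) ≈ 1.4142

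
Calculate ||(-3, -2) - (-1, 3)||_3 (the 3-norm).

(Σ|x_i - y_i|^3)^(1/3) = (|-3 - (-1)|^3 + |-2 - 3|^3)^(1/3)
= (2^3 + 5^3)^(1/3) = (8 + 125)^(1/3) = (133)^(1/3) ≈ 5.1045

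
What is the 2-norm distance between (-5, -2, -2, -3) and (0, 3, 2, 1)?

(Σ|x_i - y_i|^2)^(1/2) = (|-5 - 0|^2 + |-2 - 3|^2 + |-2 - 2|^2 + |-3 - 1|^2)^(1/2)
= (5^2 + 5^2 + 4^2 + 4^2)^(1/2) = (25 + 25 + 16 + 16)^(1/2) = (82)^(1/2) ≈ 9.0554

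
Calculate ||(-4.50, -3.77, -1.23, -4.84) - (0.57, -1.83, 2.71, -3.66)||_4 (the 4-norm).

(Σ|x_i - y_i|^4)^(1/4) = (|-4.5 - 0.57|^4 + |-3.77 - (-1.83)|^4 + |-1.23 - 2.71|^4 + |-4.84 - (-3.66)|^4)^(1/4)
= (5.07^4 + 1.94^4 + 3.94^4 + 1.18^4)^(1/4) ≈ (660.7419 + 14.1647 + 240.9822 + 1.9388)^(1/4) = (917.8276)^(1/4) ≈ 5.5042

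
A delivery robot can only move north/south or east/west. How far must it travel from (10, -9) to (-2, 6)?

Σ|x_i - y_i| = |10 - (-2)| + |-9 - 6| = 12 + 15 = 27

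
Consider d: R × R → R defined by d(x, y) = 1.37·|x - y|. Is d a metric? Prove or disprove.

Yes. Since |x - y| is a metric on R and 1.37 > 0, the positive scalar multiple 1.37·|x - y| is also a metric: scaling by a positive constant preserves non-negativity, identity (d=0 ⟺ |x-y|=0 ⟺ x=y), symmetry, and the triangle inequality.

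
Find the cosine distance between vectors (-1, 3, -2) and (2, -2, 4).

With u = (-1, 3, -2), v = (2, -2, 4):
u·v = (-1)·2 + 3·(-2) + (-2)·4 = (-2) + (-6) + (-8) = -16.
|u| = √((-1)² + 3² + (-2)²) = √14, |v| = √(2² + (-2)² + 4²) = √24, so |u||v| = √(14·24) = √336.
cos θ = (u·v)/(|u||v|) = -16/√336 ≈ -0.8729
Cosine distance = 1 - cos θ ≈ 1 - (-0.8729) = 1.8729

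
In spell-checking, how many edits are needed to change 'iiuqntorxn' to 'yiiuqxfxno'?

Let D[i][j] be the edit distance between the first i characters of 'iiuqntorxn' and the first j characters of 'yiiuqxfxno', with D[i][0] = i, D[0][j] = j, and D[i][j] = D[i-1][j-1] if the characters match, else 1 + min(D[i-1][j], D[i][j-1], D[i-1][j-1]). Filling the table (rows: prefixes of 'iiuqntorxn', columns: prefixes of 'yiiuqxfxno'):
     ε  y  i  i  u  q  x  f  x  n  o
  ε  0  1  2  3  4  5  6  7  8  9 10
  i  1  1  1  2  3  4  5  6  7  8  9
  i  2  2  1  1  2  3  4  5  6  7  8
  u  3  3  2  2  1  2  3  4  5  6  7
  q  4  4  3  3  2  1  2  3  4  5  6
  n  5  5  4  4  3  2  2  3  4  4  5
  t  6  6  5  5  4  3  3  3  4  5  5
  o  7  7  6  6  5  4  4  4  4  5  5
  r  8  8  7  7  6  5  5  5  5  5  6
  x  9  9  8  8  7  6  5  6  5  6  6
  n 10 10  9  9  8  7  6  6  6  5  6
The bottom-right entry gives D[10][10] = 6, so no sequence of fewer than 6 edits works. Backtracking through the table gives one optimal edit sequence (6 edits):
  iiuqntorxn → yiiuqntorxn (ins y @1)
  yiiuqntorxn → yiiuqtorxn (del n @6)
  yiiuqtorxn → yiiuqorxn (del t @6)
  yiiuqorxn → yiiuqxrxn (sub o→x @6)
  yiiuqxrxn → yiiuqxfxn (sub r→f @7)
  yiiuqxfxn → yiiuqxfxno (ins o @10)
Edit distance = 6.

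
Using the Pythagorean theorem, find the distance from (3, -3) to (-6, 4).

√(Σ(x_i - y_i)²) = √((3 - (-6))² + (-3 - 4)²)
= √(9² + (-7)²) = √(81 + 49) = √130 ≈ 11.4018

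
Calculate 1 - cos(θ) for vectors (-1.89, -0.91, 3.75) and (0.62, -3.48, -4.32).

With u = (-1.89, -0.91, 3.75), v = (0.62, -3.48, -4.32):
u·v = (-1.89)·0.62 + (-0.91)·(-3.48) + 3.75·(-4.32) = (-1.1718) + 3.1668 + (-16.2) = -14.205.
|u| = √((-1.89)² + (-0.91)² + 3.75²) = √(3.5721 + 0.8281 + 14.0625) = √18.4627, |v| = √(0.62² + (-3.48)² + (-4.32)²) = √(0.3844 + 12.1104 + 18.6624) = √31.1572.
cos θ = (u·v)/(|u||v|) = -14.205/(√18.4627·√31.1572) ≈ -0.5923
Cosine distance = 1 - cos θ ≈ 1 - (-0.5923) = 1.5923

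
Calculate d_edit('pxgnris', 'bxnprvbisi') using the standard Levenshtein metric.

Let D[i][j] be the edit distance between the first i characters of 'pxgnris' and the first j characters of 'bxnprvbisi', with D[i][0] = i, D[0][j] = j, and D[i][j] = D[i-1][j-1] if the characters match, else 1 + min(D[i-1][j], D[i][j-1], D[i-1][j-1]). Filling the table (rows: prefixes of 'pxgnris', columns: prefixes of 'bxnprvbisi'):
     ε  b  x  n  p  r  v  b  i  s  i
  ε  0  1  2  3  4  5  6  7  8  9 10
  p  1  1  2  3  3  4  5  6  7  8  9
  x  2  2  1  2  3  4  5  6  7  8  9
  g  3  3  2  2  3  4  5  6  7  8  9
  n  4  4  3  2  3  4  5  6  7  8  9
  r  5  5  4  3  3  3  4  5  6  7  8
  i  6  6  5  4  4  4  4  5  5  6  7
  s  7  7  6  5  5  5  5  5  6  5  6
The bottom-right entry gives D[7][10] = 6, so no sequence of fewer than 6 edits works. Backtracking through the table gives one optimal edit sequence (6 edits):
  pxgnris → bxgnris (sub p→b @1)
  bxgnris → bxnnris (sub g→n @3)
  bxnnris → bxnpris (sub n→p @4)
  bxnpris → bxnprvis (ins v @6)
  bxnprvis → bxnprvbis (ins b @7)
  bxnprvbis → bxnprvbisi (ins i @10)
Edit distance = 6.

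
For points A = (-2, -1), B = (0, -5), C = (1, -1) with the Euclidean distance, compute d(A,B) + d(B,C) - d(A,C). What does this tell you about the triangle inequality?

d(A,B) = √(2² + 4²) = √20 ≈ 4.4721, d(B,C) = √(1² + 4²) = √17 ≈ 4.1231, d(A,C) = √(3² + 0²) = √9 = 3.
d(A,B) + d(B,C) - d(A,C) = 4.4721 + 4.1231 - 3 = 8.5952 - 3 = 5.5952 (to 4 decimal places). This is ≥ 0, so the triangle inequality holds for these points.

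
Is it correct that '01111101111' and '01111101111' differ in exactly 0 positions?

Differing positions: none. Hamming distance = 0, so the claim is true.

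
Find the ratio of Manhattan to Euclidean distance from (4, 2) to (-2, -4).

L1 = |4 - (-2)| + |2 - (-4)| = 6 + 6 = 12
L2 = √(6² + 6²) = √72 ≈ 8.4853
L1 ≥ L2 always (equality iff movement is along one axis); L1 > L2 here.
Ratio L1/L2 = 12/√72 ≈ 1.4142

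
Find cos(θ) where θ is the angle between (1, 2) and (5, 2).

With u = (1, 2), v = (5, 2):
u·v = 1·5 + 2·2 = 5 + 4 = 9.
|u| = √(1² + 2²) = √5, |v| = √(5² + 2²) = √29, so |u||v| = √(5·29) = √145.
cos θ = (u·v)/(|u||v|) = 9/√145 ≈ 0.7474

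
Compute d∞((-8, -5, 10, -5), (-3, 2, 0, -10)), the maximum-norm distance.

max(|x_i - y_i|) = max(|-8 - (-3)|, |-5 - 2|, |10 - 0|, |-5 - (-10)|) = max(5, 7, 10, 5) = 10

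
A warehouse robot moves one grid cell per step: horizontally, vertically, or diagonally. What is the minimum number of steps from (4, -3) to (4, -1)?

max(|x_i - y_i|) = max(|4 - 4|, |-3 - (-1)|) = max(0, 2) = 2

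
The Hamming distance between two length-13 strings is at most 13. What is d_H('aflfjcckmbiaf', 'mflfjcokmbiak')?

Differing positions: 1, 7, 13. Hamming distance = 3. The maximum possible Hamming distance for length-13 strings is 13, so d_H/13 = 3/13 ≈ 0.2308.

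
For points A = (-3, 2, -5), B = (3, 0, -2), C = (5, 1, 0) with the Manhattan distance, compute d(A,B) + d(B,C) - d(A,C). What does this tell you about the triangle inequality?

d(A,B) = 6 + 2 + 3 = 11, d(B,C) = 2 + 1 + 2 = 5, d(A,C) = 8 + 1 + 5 = 14.
d(A,B) + d(B,C) - d(A,C) = 11 + 5 - 14 = 16 - 14 = 2. This is ≥ 0, so the triangle inequality holds for these points.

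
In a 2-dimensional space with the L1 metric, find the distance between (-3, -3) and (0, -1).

Σ|x_i - y_i| = |-3 - 0| + |-3 - (-1)| = 3 + 2 = 5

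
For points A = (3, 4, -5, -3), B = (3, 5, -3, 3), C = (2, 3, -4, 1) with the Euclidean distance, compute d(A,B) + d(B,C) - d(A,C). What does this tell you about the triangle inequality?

d(A,B) = √(0² + 1² + 2² + 6²) = √41 ≈ 6.4031, d(B,C) = √(1² + 2² + 1² + 2²) = √10 ≈ 3.1623, d(A,C) = √(1² + 1² + 1² + 4²) = √19 ≈ 4.3589.
d(A,B) + d(B,C) - d(A,C) = 6.4031 + 3.1623 - 4.3589 = 9.5654 - 4.3589 = 5.2065 (to 4 decimal places). This is ≥ 0, so the triangle inequality holds for these points.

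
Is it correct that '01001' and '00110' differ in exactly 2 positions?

Differing positions: 2, 3, 4, 5. Hamming distance = 4, so the claim that d_H = 2 is false.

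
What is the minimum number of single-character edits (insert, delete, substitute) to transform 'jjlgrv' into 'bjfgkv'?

Let D[i][j] be the edit distance between the first i characters of 'jjlgrv' and the first j characters of 'bjfgkv', with D[i][0] = i, D[0][j] = j, and D[i][j] = D[i-1][j-1] if the characters match, else 1 + min(D[i-1][j], D[i][j-1], D[i-1][j-1]). Filling the table (rows: prefixes of 'jjlgrv', columns: prefixes of 'bjfgkv'):
     ε  b  j  f  g  k  v
  ε  0  1  2  3  4  5  6
  j  1  1  1  2  3  4  5
  j  2  2  1  2  3  4  5
  l  3  3  2  2  3  4  5
  g  4  4  3  3  2  3  4
  r  5  5  4  4  3  3  4
  v  6  6  5  5  4  4  3
The bottom-right entry gives D[6][6] = 3, so no sequence of fewer than 3 edits works. Backtracking through the table gives one optimal edit sequence (3 edits):
  jjlgrv → bjlgrv (sub j→b @1)
  bjlgrv → bjfgrv (sub l→f @3)
  bjfgrv → bjfgkv (sub r→k @5)
Edit distance = 3.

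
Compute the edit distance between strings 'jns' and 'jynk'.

Let D[i][j] be the edit distance between the first i characters of 'jns' and the first j characters of 'jynk', with D[i][0] = i, D[0][j] = j, and D[i][j] = D[i-1][j-1] if the characters match, else 1 + min(D[i-1][j], D[i][j-1], D[i-1][j-1]). Filling the table (rows: prefixes of 'jns', columns: prefixes of 'jynk'):
     ε  j  y  n  k
  ε  0  1  2  3  4
  j  1  0  1  2  3
  n  2  1  1  1  2
  s  3  2  2  2  2
The bottom-right entry gives D[3][4] = 2, so no sequence of fewer than 2 edits works. Backtracking through the table gives one optimal edit sequence (2 edits):
  jns → jyns (ins y @2)
  jyns → jynk (sub s→k @4)
Edit distance = 2.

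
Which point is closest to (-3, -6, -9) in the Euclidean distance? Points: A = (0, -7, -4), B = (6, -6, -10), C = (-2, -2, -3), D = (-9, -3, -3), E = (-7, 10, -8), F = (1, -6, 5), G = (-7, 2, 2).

Distances: d(A) ≈ 5.9161, d(B) ≈ 9.0554, d(C) ≈ 7.2801, d(D) = 9, d(E) ≈ 16.5227, d(F) ≈ 14.5602, d(G) ≈ 14.1774. Nearest: A = (0, -7, -4) with distance 5.9161.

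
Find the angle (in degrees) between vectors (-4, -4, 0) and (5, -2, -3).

With u = (-4, -4, 0), v = (5, -2, -3):
u·v = (-4)·5 + (-4)·(-2) + 0·(-3) = (-20) + 8 + 0 = -12.
|u| = √((-4)² + (-4)² + 0²) = √32, |v| = √(5² + (-2)² + (-3)²) = √38, so |u||v| = √(32·38) = √1216.
cos θ = (u·v)/(|u||v|) = -12/√1216 ≈ -0.344124
θ = arccos(-0.344124) ≈ 110.13°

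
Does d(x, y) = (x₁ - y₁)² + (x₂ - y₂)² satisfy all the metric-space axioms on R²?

No. The squared Euclidean distance fails the triangle inequality. Counterexample: x = (0, 0), y = (4, 1), z = (8, 2). d(x,z) = 8² + 2² = 68, but d(x,y) + d(y,z) = (4² + 1²) + (4² + 1²) = 17 + 17 = 34. Since 68 > 34, the triangle inequality is violated. (Note: √d, the ordinary Euclidean distance, IS a metric.)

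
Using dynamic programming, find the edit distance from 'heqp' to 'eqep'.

Let D[i][j] be the edit distance between the first i characters of 'heqp' and the first j characters of 'eqep', with D[i][0] = i, D[0][j] = j, and D[i][j] = D[i-1][j-1] if the characters match, else 1 + min(D[i-1][j], D[i][j-1], D[i-1][j-1]). Filling the table (rows: prefixes of 'heqp', columns: prefixes of 'eqep'):
     ε  e  q  e  p
  ε  0  1  2  3  4
  h  1  1  2  3  4
  e  2  1  2  2  3
  q  3  2  1  2  3
  p  4  3  2  2  2
The bottom-right entry gives D[4][4] = 2, so no sequence of fewer than 2 edits works. Backtracking through the table gives one optimal edit sequence (2 edits):
  heqp → eqp (del h @1)
  eqp → eqep (ins e @3)
Edit distance = 2.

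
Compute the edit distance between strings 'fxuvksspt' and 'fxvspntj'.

Let D[i][j] be the edit distance between the first i characters of 'fxuvksspt' and the first j characters of 'fxvspntj', with D[i][0] = i, D[0][j] = j, and D[i][j] = D[i-1][j-1] if the characters match, else 1 + min(D[i-1][j], D[i][j-1], D[i-1][j-1]). Filling the table (rows: prefixes of 'fxuvksspt', columns: prefixes of 'fxvspntj'):
     ε  f  x  v  s  p  n  t  j
  ε  0  1  2  3  4  5  6  7  8
  f  1  0  1  2  3  4  5  6  7
  x  2  1  0  1  2  3  4  5  6
  u  3  2  1  1  2  3  4  5  6
  v  4  3  2  1  2  3  4  5  6
  k  5  4  3  2  2  3  4  5  6
  s  6  5  4  3  2  3  4  5  6
  s  7  6  5  4  3  3  4  5  6
  p  8  7  6  5  4  3  4  5  6
  t  9  8  7  6  5  4  4  4  5
The bottom-right entry gives D[9][8] = 5, so no sequence of fewer than 5 edits works. Backtracking through the table gives one optimal edit sequence (5 edits):
  fxuvksspt → fxvksspt (del u @3)
  fxvksspt → fxvsspt (del k @4)
  fxvsspt → fxvsppt (sub s→p @5)
  fxvsppt → fxvspnt (sub p→n @6)
  fxvspnt → fxvspntj (ins j @8)
Edit distance = 5.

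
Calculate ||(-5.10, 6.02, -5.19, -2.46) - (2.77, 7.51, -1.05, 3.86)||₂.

√(Σ(x_i - y_i)²) = √((-5.1 - 2.77)² + (6.02 - 7.51)² + (-5.19 - (-1.05))² + (-2.46 - 3.86)²)
= √((-7.87)² + (-1.49)² + (-4.14)² + (-6.32)²) = √(61.9369 + 2.2201 + 17.1396 + 39.9424) = √121.239 ≈ 11.0109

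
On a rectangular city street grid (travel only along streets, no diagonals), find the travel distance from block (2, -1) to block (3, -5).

Σ|x_i - y_i| = |2 - 3| + |-1 - (-5)| = 1 + 4 = 5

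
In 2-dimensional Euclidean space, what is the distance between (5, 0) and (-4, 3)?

√(Σ(x_i - y_i)²) = √((5 - (-4))² + (0 - 3)²)
= √(9² + (-3)²) = √(81 + 9) = √90 ≈ 9.4868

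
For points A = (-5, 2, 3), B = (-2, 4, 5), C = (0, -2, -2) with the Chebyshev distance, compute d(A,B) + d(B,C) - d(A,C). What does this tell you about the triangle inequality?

d(A,B) = max(3, 2, 2) = 3, d(B,C) = max(2, 6, 7) = 7, d(A,C) = max(5, 4, 5) = 5.
d(A,B) + d(B,C) - d(A,C) = 3 + 7 - 5 = 10 - 5 = 5. This is ≥ 0, so the triangle inequality holds for these points.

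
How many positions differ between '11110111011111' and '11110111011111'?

Differing positions: none. Hamming distance = 0.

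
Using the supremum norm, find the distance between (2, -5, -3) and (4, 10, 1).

max(|x_i - y_i|) = max(|2 - 4|, |-5 - 10|, |-3 - 1|) = max(2, 15, 4) = 15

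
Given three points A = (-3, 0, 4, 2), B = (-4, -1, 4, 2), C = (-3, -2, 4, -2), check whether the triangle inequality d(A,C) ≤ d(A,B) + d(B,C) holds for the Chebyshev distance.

d(A,B) = max(1, 1, 0, 0) = 1, d(B,C) = max(1, 1, 0, 4) = 4, d(A,C) = max(0, 2, 0, 4) = 4.
d(A,C) = 4 ≤ 1 + 4 = 5. Triangle inequality is satisfied.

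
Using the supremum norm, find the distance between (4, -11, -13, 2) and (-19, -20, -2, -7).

max(|x_i - y_i|) = max(|4 - (-19)|, |-11 - (-20)|, |-13 - (-2)|, |2 - (-7)|) = max(23, 9, 11, 9) = 23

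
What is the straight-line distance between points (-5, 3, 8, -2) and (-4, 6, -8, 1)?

√(Σ(x_i - y_i)²) = √((-5 - (-4))² + (3 - 6)² + (8 - (-8))² + (-2 - 1)²)
= √((-1)² + (-3)² + 16² + (-3)²) = √(1 + 9 + 256 + 9) = √275 ≈ 16.5831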